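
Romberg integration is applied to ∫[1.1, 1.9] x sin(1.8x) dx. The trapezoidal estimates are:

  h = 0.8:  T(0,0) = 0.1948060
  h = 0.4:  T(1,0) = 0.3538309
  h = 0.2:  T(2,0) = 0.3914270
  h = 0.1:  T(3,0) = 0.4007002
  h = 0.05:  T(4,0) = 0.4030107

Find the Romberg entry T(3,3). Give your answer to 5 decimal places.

Richardson extrapolation on the trapezoidal column (denominator 4−1=3):
T(1,1) = (4·0.3538309 − 0.1948060) / 3 = 0.4068392
T(2,1) = (4·0.3914270 − 0.3538309) / 3 = 0.4039590
T(3,1) = (4·0.4007002 − 0.3914270) / 3 = 0.4037913
T(2,2) = 0.4039590 + (0.4039590 − 0.4068392)/15 = 0.4037670
T(3,2) = (16·0.4037913 − 0.4039590) / 15 = 0.4037801
T(3,3) = 0.4037801 + (0.4037801 − 0.4037670)/63 = 0.4037803

0.40378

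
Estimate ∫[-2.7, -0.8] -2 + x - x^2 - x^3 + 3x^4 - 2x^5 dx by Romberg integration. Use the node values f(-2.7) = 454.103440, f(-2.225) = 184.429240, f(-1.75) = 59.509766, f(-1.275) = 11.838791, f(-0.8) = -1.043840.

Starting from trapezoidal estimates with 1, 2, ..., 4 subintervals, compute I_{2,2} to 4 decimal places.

I_{0,0} (trapezoid, 1 panel, h=1.9000): 430.406620
I_{1,0} (trapezoid, 2 panels, h=0.9500): 271.737588
I_{2,0} (trapezoid, 4 panels, h=0.4750): 229.096109
I_{1,1} = 271.737588 + (271.737588 − 430.406620)/3 = 218.847911
I_{2,1} = 229.096109 + (229.096109 − 271.737588)/3 = 214.882283
I_{2,2} = 214.882283 + (214.882283 − 218.847911)/15 = 214.617908

214.6179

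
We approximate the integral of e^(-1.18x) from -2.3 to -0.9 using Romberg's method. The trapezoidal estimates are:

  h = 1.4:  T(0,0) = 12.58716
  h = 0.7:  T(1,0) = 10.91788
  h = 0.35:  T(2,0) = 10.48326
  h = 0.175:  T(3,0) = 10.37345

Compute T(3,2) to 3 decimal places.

10.337

Richardson extrapolation on the trapezoidal column (denominator 4−1=3):
T(2,1) = 10.48326 + (10.48326 − 10.91788)/3 = 10.33839
T(3,1) = (4·10.37345 − 10.48326) / 3 = 10.33685
T(3,2) = 10.33685 + (10.33685 − 10.33839)/15 = 10.33675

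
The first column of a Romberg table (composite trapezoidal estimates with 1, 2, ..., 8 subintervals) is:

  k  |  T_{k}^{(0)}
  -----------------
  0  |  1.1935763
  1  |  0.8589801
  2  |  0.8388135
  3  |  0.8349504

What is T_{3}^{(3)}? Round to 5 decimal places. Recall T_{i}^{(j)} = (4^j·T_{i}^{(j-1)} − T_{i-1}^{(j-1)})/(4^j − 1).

0.83370

Richardson extrapolation on the trapezoidal column (denominator 4−1=3):
T_{1}^{(1)} = 0.8589801 + (0.8589801 − 1.1935763)/3 = 0.7474480
T_{2}^{(1)} = 0.8388135 + (0.8388135 − 0.8589801)/3 = 0.8320913
T_{3}^{(1)} = (4·0.8349504 − 0.8388135) / 3 = 0.8336627
T_{2}^{(2)} = (16·0.8320913 − 0.7474480) / 15 = 0.8377342
T_{3}^{(2)} = 0.8336627 + (0.8336627 − 0.8320913)/15 = 0.8337675
T_{3}^{(3)} = 0.8337675 + (0.8337675 − 0.8377342)/63 = 0.8337045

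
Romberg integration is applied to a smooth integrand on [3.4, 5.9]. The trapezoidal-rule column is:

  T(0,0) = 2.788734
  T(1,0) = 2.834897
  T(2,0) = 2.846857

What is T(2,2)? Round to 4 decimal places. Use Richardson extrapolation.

T(1,1) = (4·2.834897 − 2.788734) / 3 = 2.850285
T(2,1) = 2.846857 + (2.846857 − 2.834897)/3 = 2.850844
T(2,2) = (16·2.850844 − 2.850285) / 15 = 2.850881

2.8509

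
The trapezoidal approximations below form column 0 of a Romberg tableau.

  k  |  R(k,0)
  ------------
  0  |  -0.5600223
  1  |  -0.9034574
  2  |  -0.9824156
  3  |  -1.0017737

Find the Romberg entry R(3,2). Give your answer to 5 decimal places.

R(2,1) = -0.9824156 + (-0.9824156 − (-0.9034574))/3 = -1.0087350
R(3,1) = (4·(-1.0017737) − (-0.9824156)) / 3 = -1.0082264
R(3,2) = (16·(-1.0082264) − (-1.0087350)) / 15 = -1.0081925

-1.00819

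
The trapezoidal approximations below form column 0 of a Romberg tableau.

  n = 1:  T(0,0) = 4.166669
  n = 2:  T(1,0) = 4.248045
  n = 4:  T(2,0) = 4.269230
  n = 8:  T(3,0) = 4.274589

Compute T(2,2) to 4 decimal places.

T(1,1) = (4·4.248045 − 4.166669) / 3 = 4.275170
T(2,1) = (4·4.269230 − 4.248045) / 3 = 4.276292
T(2,2) = (16·4.276292 − 4.275170) / 15 = 4.276367

4.2764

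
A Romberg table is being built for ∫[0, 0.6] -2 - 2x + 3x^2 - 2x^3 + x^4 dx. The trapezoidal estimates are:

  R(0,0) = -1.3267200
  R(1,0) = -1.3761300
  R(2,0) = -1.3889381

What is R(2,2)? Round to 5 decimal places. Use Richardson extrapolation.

Richardson extrapolation on the trapezoidal column (denominator 4−1=3):
R(1,1) = -1.3761300 + (-1.3761300 − (-1.3267200))/3 = -1.3926000
R(2,1) = -1.3889381 + (-1.3889381 − (-1.3761300))/3 = -1.3932075
R(2,2) = (16·(-1.3932075) − (-1.3926000)) / 15 = -1.3932480
(Column j=1 coincides with Simpson's rule on the same nodes.)

-1.39325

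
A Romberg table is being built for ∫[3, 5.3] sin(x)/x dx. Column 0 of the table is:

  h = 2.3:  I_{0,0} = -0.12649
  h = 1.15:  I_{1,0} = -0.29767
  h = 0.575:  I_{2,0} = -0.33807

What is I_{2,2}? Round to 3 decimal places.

Richardson extrapolation on the trapezoidal column (denominator 4−1=3):
I_{1,1} = (4·(-0.29767) − (-0.12649)) / 3 = -0.35473
I_{2,1} = (4·(-0.33807) − (-0.29767)) / 3 = -0.35154
I_{2,2} = (16·(-0.35154) − (-0.35473)) / 15 = -0.35133

-0.351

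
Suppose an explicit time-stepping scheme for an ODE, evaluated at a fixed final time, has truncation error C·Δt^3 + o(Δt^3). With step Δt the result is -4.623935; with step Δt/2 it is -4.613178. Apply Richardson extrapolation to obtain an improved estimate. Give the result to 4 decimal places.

Extrapolated value = (8·A(Δt/2) − A(Δt)) / (8 − 1)
= (8·(-4.613178) − (-4.623935)) / 7
= -32.281489 / 7 = -4.611641

-4.6116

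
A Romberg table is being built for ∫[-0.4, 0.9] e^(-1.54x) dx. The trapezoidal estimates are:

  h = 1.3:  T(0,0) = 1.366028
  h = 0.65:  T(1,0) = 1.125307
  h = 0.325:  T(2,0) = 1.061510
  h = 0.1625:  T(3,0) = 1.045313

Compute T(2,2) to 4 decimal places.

1.0399

Richardson extrapolation on the trapezoidal column (denominator 4−1=3):
T(1,1) = (4·1.125307 − 1.366028) / 3 = 1.045067
T(2,1) = (4·1.061510 − 1.125307) / 3 = 1.040244
T(2,2) = (16·1.040244 − 1.045067) / 15 = 1.039922
(Column j=1 coincides with Simpson's rule on the same nodes.)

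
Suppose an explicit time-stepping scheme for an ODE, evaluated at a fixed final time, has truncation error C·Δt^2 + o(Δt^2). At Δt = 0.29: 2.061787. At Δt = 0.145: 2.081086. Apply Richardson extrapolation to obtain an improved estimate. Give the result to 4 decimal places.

The leading error scales as Δt^2; refining by a factor of 2 reduces it by 2^2 = 4.
Extrapolated value = (4·A(Δt/2) − A(Δt)) / (4 − 1)
= (4·2.081086 − 2.061787) / 3
= 6.262557 / 3 = 2.087519

2.0875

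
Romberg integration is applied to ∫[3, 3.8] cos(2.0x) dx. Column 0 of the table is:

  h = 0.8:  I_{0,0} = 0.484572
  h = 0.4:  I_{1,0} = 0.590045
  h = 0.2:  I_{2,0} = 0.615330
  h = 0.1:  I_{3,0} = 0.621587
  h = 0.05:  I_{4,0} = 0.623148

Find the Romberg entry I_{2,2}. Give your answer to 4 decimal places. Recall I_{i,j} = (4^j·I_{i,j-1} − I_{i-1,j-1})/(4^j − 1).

Richardson extrapolation on the trapezoidal column (denominator 4−1=3):
I_{1,1} = (4·0.590045 − 0.484572) / 3 = 0.625203
I_{2,1} = 0.615330 + (0.615330 − 0.590045)/3 = 0.623758
I_{2,2} = 0.623758 + (0.623758 − 0.625203)/15 = 0.623662

0.6237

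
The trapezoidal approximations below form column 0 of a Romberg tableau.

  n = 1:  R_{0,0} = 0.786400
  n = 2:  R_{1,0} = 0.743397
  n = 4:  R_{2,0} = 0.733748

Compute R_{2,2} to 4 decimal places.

R_{1,1} = (4·0.743397 − 0.786400) / 3 = 0.729063
R_{2,1} = (4·0.733748 − 0.743397) / 3 = 0.730532
R_{2,2} = 0.730532 + (0.730532 − 0.729063)/15 = 0.730630

0.7306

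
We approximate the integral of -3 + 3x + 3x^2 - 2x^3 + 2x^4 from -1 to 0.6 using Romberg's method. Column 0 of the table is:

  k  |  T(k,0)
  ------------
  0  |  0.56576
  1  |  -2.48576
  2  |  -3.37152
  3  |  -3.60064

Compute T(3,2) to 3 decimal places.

-3.678

Richardson extrapolation on the trapezoidal column (denominator 4−1=3):
T(2,1) = (4·(-3.37152) − (-2.48576)) / 3 = -3.66677
T(3,1) = (4·(-3.60064) − (-3.37152)) / 3 = -3.67701
T(3,2) = -3.67701 + (-3.67701 − (-3.66677))/15 = -3.67769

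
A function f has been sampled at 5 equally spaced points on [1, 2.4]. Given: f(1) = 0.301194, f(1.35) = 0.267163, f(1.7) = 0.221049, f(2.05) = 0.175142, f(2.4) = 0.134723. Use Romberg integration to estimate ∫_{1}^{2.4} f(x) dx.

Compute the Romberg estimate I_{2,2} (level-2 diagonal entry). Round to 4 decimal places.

I_{0,0} (trapezoid, 1 panel, h=1.4000): 0.305142
I_{1,0} (trapezoid, 2 panels, h=0.7000): 0.307305
I_{2,0} (trapezoid, 4 panels, h=0.3500): 0.308459
I_{1,1} = 0.307305 + (0.307305 − 0.305142)/3 = 0.308026
I_{2,1} = 0.308459 + (0.308459 − 0.307305)/3 = 0.308844
I_{2,2} = 0.308844 + (0.308844 − 0.308026)/15 = 0.308899

0.3089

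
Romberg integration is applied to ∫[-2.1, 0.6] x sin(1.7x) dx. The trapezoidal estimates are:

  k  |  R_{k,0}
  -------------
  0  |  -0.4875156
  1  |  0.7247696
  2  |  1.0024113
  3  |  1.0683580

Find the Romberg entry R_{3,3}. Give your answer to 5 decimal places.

Richardson extrapolation on the trapezoidal column (denominator 4−1=3):
R_{1,1} = 0.7247696 + (0.7247696 − (-0.4875156))/3 = 1.1288647
R_{2,1} = (4·1.0024113 − 0.7247696) / 3 = 1.0949585
R_{3,1} = (4·1.0683580 − 1.0024113) / 3 = 1.0903402
R_{2,2} = (16·1.0949585 − 1.1288647) / 15 = 1.0926981
R_{3,2} = 1.0903402 + (1.0903402 − 1.0949585)/15 = 1.0900323
R_{3,3} = (64·1.0900323 − 1.0926981) / 63 = 1.0899900

1.08999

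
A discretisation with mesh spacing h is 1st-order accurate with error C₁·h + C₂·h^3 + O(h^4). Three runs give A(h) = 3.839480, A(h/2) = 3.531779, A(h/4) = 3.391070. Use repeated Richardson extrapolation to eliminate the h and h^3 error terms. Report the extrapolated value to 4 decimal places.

First eliminate the h term (factor 2^1 = 2):
  B₁ = (2·3.531779 − 3.839480)/1 = 3.224078
  B₂ = (2·3.391070 − 3.531779)/1 = 3.250361
Then eliminate the h^3 term (factor 2^3 = 8):
  (8·3.250361 − 3.224078)/7 = 3.254116

3.2541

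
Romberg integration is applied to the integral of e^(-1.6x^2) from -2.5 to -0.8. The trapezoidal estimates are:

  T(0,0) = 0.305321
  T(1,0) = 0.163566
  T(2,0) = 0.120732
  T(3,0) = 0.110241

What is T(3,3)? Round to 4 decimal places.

Richardson extrapolation on the trapezoidal column (denominator 4−1=3):
T(1,1) = 0.163566 + (0.163566 − 0.305321)/3 = 0.116314
T(2,1) = (4·0.120732 − 0.163566) / 3 = 0.106454
T(3,1) = (4·0.110241 − 0.120732) / 3 = 0.106744
T(2,2) = 0.106454 + (0.106454 − 0.116314)/15 = 0.105797
T(3,2) = (16·0.106744 − 0.106454) / 15 = 0.106763
T(3,3) = 0.106763 + (0.106763 − 0.105797)/63 = 0.106778

0.1068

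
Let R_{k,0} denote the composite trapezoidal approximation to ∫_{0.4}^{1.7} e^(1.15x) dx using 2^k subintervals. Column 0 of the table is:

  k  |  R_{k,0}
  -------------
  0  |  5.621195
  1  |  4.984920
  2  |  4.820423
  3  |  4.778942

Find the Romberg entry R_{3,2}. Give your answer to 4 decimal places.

Richardson extrapolation on the trapezoidal column (denominator 4−1=3):
R_{2,1} = 4.820423 + (4.820423 − 4.984920)/3 = 4.765591
R_{3,1} = (4·4.778942 − 4.820423) / 3 = 4.765115
R_{3,2} = (16·4.765115 − 4.765591) / 15 = 4.765083

4.7651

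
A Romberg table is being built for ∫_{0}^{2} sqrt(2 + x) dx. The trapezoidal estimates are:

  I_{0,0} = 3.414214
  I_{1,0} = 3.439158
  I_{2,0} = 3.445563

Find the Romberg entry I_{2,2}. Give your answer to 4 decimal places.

3.4477

I_{1,1} = (4·3.439158 − 3.414214) / 3 = 3.447473
I_{2,1} = 3.445563 + (3.445563 − 3.439158)/3 = 3.447698
I_{2,2} = 3.447698 + (3.447698 − 3.447473)/15 = 3.447713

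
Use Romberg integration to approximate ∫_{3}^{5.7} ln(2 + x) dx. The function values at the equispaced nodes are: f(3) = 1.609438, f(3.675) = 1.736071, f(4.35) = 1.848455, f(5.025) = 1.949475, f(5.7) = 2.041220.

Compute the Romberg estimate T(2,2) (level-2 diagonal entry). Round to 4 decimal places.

4.9702

T(0,0) (trapezoid, 1 panel, h=2.7000): 4.928388
T(1,0) (trapezoid, 2 panels, h=1.3500): 4.959608
T(2,0) (trapezoid, 4 panels, h=0.6750): 4.967548
T(1,1) = 4.959608 + (4.959608 − 4.928388)/3 = 4.970015
T(2,1) = 4.967548 + (4.967548 − 4.959608)/3 = 4.970195
T(2,2) = 4.970195 + (4.970195 − 4.970015)/15 = 4.970207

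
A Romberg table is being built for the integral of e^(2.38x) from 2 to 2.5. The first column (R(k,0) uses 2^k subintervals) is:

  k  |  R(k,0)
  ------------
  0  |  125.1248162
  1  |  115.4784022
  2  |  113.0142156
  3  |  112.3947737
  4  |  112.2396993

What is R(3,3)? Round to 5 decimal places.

Richardson extrapolation on the trapezoidal column (denominator 4−1=3):
R(1,1) = 115.4784022 + (115.4784022 − 125.1248162)/3 = 112.2629309
R(2,1) = (4·113.0142156 − 115.4784022) / 3 = 112.1928201
R(3,1) = (4·112.3947737 − 113.0142156) / 3 = 112.1882931
R(2,2) = 112.1928201 + (112.1928201 − 112.2629309)/15 = 112.1881460
R(3,2) = (16·112.1882931 − 112.1928201) / 15 = 112.1879913
R(3,3) = 112.1879913 + (112.1879913 − 112.1881460)/63 = 112.1879888
(Column j=1 coincides with Simpson's rule on the same nodes.)

112.18799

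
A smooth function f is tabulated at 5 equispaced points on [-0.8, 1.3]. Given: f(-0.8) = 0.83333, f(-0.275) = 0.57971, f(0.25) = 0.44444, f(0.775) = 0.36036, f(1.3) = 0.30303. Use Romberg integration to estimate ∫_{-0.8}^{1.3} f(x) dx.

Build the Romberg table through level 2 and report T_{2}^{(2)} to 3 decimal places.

1.012

T_{0}^{(0)} (trapezoid, 1 panel, h=2.1000): 1.19318
T_{1}^{(0)} (trapezoid, 2 panels, h=1.0500): 1.06325
T_{2}^{(0)} (trapezoid, 4 panels, h=0.5250): 1.02516
T_{1}^{(1)} = 1.06325 + (1.06325 − 1.19318)/3 = 1.01994
T_{2}^{(1)} = 1.02516 + (1.02516 − 1.06325)/3 = 1.01246
T_{2}^{(2)} = 1.01246 + (1.01246 − 1.01994)/15 = 1.01196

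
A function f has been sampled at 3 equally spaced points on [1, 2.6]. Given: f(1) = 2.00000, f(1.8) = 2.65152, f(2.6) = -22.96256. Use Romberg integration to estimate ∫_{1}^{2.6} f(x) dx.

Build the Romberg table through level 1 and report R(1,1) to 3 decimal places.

R(0,0) (trapezoid, 1 panel, h=1.6000): -16.77005
R(1,0) (trapezoid, 2 panels, h=0.8000): -6.26381
R(1,1) = -6.26381 + (-6.26381 − (-16.77005))/3 = -2.76173

-2.762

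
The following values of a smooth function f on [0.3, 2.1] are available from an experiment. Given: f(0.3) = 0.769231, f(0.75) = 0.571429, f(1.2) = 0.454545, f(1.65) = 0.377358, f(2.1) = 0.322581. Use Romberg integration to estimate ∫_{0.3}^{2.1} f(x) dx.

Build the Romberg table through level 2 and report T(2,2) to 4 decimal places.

T(0,0) (trapezoid, 1 panel, h=1.8000): 0.982631
T(1,0) (trapezoid, 2 panels, h=0.9000): 0.900406
T(2,0) (trapezoid, 4 panels, h=0.4500): 0.877157
T(1,1) = 0.900406 + (0.900406 − 0.982631)/3 = 0.872998
T(2,1) = 0.877157 + (0.877157 − 0.900406)/3 = 0.869407
T(2,2) = 0.869407 + (0.869407 − 0.872998)/15 = 0.869168

0.8692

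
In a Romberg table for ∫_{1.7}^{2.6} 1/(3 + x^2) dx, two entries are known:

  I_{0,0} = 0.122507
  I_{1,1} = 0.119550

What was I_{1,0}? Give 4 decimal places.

From I_{1,1} = (4·I_{1,0} − I_{0,0})/3, solve for I_{1,0}:
4·I_{1,0} = 3·0.119550 + 0.122507 = 0.481157
I_{1,0} = 0.120289

0.1203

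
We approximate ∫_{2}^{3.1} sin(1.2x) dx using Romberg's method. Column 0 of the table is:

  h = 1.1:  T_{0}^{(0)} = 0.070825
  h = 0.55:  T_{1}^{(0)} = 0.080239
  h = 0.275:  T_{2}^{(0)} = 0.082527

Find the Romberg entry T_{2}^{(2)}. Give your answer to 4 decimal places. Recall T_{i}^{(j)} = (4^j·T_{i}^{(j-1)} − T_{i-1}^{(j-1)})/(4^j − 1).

0.0833

Richardson extrapolation on the trapezoidal column (denominator 4−1=3):
T_{1}^{(1)} = (4·0.080239 − 0.070825) / 3 = 0.083377
T_{2}^{(1)} = (4·0.082527 − 0.080239) / 3 = 0.083290
T_{2}^{(2)} = (16·0.083290 − 0.083377) / 15 = 0.083284
(Column j=1 coincides with Simpson's rule on the same nodes.)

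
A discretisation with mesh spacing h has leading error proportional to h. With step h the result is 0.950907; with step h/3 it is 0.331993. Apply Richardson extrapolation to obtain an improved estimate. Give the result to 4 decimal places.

0.0225

Extrapolated value = (3·A(h/3) − A(h)) / (3 − 1)
= (3·0.331993 − 0.950907) / 2
= 0.045072 / 2 = 0.022536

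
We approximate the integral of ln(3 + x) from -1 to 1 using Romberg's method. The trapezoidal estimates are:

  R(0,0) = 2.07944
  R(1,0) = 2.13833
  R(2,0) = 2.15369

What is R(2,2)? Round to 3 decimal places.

Richardson extrapolation on the trapezoidal column (denominator 4−1=3):
R(1,1) = (4·2.13833 − 2.07944) / 3 = 2.15796
R(2,1) = (4·2.15369 − 2.13833) / 3 = 2.15881
R(2,2) = (16·2.15881 − 2.15796) / 15 = 2.15887

2.159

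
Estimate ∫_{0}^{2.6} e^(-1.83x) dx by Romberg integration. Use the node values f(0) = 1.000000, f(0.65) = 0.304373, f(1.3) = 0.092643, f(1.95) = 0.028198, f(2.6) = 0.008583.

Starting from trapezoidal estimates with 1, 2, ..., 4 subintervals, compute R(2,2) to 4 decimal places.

R(0,0) (trapezoid, 1 panel, h=2.6000): 1.311158
R(1,0) (trapezoid, 2 panels, h=1.3000): 0.776015
R(2,0) (trapezoid, 4 panels, h=0.6500): 0.604179
R(1,1) = 0.776015 + (0.776015 − 1.311158)/3 = 0.597634
R(2,1) = 0.604179 + (0.604179 − 0.776015)/3 = 0.546900
R(2,2) = 0.546900 + (0.546900 − 0.597634)/15 = 0.543518

0.5435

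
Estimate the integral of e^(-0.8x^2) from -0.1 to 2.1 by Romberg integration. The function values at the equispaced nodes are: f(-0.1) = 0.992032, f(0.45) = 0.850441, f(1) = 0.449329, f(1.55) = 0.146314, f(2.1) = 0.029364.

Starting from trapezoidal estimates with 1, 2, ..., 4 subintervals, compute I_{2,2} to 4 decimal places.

1.0863

I_{0,0} (trapezoid, 1 panel, h=2.2000): 1.123536
I_{1,0} (trapezoid, 2 panels, h=1.1000): 1.056030
I_{2,0} (trapezoid, 4 panels, h=0.5500): 1.076230
I_{1,1} = 1.056030 + (1.056030 − 1.123536)/3 = 1.033528
I_{2,1} = 1.076230 + (1.076230 − 1.056030)/3 = 1.082963
I_{2,2} = 1.082963 + (1.082963 − 1.033528)/15 = 1.086259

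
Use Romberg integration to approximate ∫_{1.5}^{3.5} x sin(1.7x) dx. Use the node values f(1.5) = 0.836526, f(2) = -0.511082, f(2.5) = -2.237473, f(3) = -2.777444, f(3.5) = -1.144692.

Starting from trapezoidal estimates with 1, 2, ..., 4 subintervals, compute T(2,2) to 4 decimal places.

-2.9831

T(0,0) (trapezoid, 1 panel, h=2.0000): -0.308166
T(1,0) (trapezoid, 2 panels, h=1.0000): -2.391556
T(2,0) (trapezoid, 4 panels, h=0.5000): -2.840041
T(1,1) = -2.391556 + (-2.391556 − (-0.308166))/3 = -3.086019
T(2,1) = -2.840041 + (-2.840041 − (-2.391556))/3 = -2.989536
T(2,2) = -2.989536 + (-2.989536 − (-3.086019))/15 = -2.983104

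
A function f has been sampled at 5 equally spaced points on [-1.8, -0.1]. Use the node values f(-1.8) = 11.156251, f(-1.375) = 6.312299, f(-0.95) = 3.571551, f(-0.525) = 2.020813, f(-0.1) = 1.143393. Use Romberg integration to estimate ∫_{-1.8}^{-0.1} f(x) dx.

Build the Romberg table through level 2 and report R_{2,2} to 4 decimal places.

7.4727

R_{0,0} (trapezoid, 1 panel, h=1.7000): 10.454697
R_{1,0} (trapezoid, 2 panels, h=0.8500): 8.263167
R_{2,0} (trapezoid, 4 panels, h=0.4250): 7.673156
R_{1,1} = 8.263167 + (8.263167 − 10.454697)/3 = 7.532657
R_{2,1} = 7.673156 + (7.673156 − 8.263167)/3 = 7.476486
R_{2,2} = 7.476486 + (7.476486 − 7.532657)/15 = 7.472741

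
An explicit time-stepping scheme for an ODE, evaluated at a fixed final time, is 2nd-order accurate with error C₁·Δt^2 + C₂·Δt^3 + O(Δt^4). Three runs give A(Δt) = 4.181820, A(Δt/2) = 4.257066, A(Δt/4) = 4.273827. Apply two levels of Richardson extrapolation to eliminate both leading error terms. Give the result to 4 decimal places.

4.2790

First eliminate the Δt^2 term (factor 2^2 = 4):
  B₁ = (4·4.257066 − 4.181820)/3 = 4.282148
  B₂ = (4·4.273827 − 4.257066)/3 = 4.279414
Then eliminate the Δt^3 term (factor 2^3 = 8):
  (8·4.279414 − 4.282148)/7 = 4.279023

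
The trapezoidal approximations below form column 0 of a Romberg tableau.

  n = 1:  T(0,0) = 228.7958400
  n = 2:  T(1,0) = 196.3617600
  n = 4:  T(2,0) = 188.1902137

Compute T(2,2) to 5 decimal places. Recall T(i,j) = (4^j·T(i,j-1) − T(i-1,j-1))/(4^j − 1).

Richardson extrapolation on the trapezoidal column (denominator 4−1=3):
T(1,1) = 196.3617600 + (196.3617600 − 228.7958400)/3 = 185.5504000
T(2,1) = (4·188.1902137 − 196.3617600) / 3 = 185.4663649
T(2,2) = 185.4663649 + (185.4663649 − 185.5504000)/15 = 185.4607626

185.46076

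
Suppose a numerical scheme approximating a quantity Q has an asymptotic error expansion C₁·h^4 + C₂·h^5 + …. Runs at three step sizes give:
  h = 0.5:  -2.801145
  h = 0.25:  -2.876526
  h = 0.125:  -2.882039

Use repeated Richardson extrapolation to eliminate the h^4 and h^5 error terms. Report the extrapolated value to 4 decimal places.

First eliminate the h^4 term (factor 2^4 = 16):
  B₁ = (16·(-2.876526) − (-2.801145))/15 = -2.881551
  B₂ = (16·(-2.882039) − (-2.876526))/15 = -2.882407
Then eliminate the h^5 term (factor 2^5 = 32):
  (32·(-2.882407) − (-2.881551))/31 = -2.882435

-2.8824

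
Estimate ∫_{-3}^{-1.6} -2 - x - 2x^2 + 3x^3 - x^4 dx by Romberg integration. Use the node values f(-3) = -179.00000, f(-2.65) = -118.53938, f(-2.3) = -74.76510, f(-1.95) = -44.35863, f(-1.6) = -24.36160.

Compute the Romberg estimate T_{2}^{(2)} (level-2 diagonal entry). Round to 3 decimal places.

T_{0}^{(0)} (trapezoid, 1 panel, h=1.4000): -142.35312
T_{1}^{(0)} (trapezoid, 2 panels, h=0.7000): -123.51213
T_{2}^{(0)} (trapezoid, 4 panels, h=0.3500): -118.77037
T_{1}^{(1)} = -123.51213 + (-123.51213 − (-142.35312))/3 = -117.23180
T_{2}^{(1)} = -118.77037 + (-118.77037 − (-123.51213))/3 = -117.18978
T_{2}^{(2)} = -117.18978 + (-117.18978 − (-117.23180))/15 = -117.18698

-117.187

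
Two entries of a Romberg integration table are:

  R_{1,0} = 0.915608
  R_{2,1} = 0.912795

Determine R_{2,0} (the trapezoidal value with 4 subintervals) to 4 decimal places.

From R_{2,1} = (4·R_{2,0} − R_{1,0})/3, solve for R_{2,0}:
4·R_{2,0} = 3·0.912795 + 0.915608 = 3.653993
R_{2,0} = 0.913498

0.9135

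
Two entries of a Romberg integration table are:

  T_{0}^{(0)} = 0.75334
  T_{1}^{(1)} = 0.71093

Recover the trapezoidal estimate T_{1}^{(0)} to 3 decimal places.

0.722

From T_{1}^{(1)} = (4·T_{1}^{(0)} − T_{0}^{(0)})/3, solve for T_{1}^{(0)}:
4·T_{1}^{(0)} = 3·0.71093 + 0.75334 = 2.88613
T_{1}^{(0)} = 0.72153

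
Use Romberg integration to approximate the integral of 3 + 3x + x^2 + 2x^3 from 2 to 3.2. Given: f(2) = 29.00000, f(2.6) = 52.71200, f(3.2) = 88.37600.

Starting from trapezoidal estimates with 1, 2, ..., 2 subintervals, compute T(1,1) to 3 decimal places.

T(0,0) (trapezoid, 1 panel, h=1.2000): 70.42560
T(1,0) (trapezoid, 2 panels, h=0.6000): 66.84000
T(1,1) = 66.84000 + (66.84000 − 70.42560)/3 = 65.64480

65.645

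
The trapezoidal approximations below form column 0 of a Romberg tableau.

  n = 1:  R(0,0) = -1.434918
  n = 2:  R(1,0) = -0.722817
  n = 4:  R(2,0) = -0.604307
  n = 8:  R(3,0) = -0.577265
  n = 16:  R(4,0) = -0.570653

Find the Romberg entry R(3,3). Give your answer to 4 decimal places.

-0.5685

Richardson extrapolation on the trapezoidal column (denominator 4−1=3):
R(1,1) = -0.722817 + (-0.722817 − (-1.434918))/3 = -0.485450
R(2,1) = (4·(-0.604307) − (-0.722817)) / 3 = -0.564804
R(3,1) = (4·(-0.577265) − (-0.604307)) / 3 = -0.568251
R(2,2) = (16·(-0.564804) − (-0.485450)) / 15 = -0.570094
R(3,2) = (16·(-0.568251) − (-0.564804)) / 15 = -0.568481
R(3,3) = (64·(-0.568481) − (-0.570094)) / 63 = -0.568455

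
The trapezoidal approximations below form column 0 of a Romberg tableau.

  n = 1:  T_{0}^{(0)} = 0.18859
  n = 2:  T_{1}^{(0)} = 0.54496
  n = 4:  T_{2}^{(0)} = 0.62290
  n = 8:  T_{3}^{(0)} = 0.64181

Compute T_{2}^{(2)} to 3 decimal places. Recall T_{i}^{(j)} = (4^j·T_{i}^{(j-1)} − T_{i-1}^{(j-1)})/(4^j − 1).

T_{1}^{(1)} = 0.54496 + (0.54496 − 0.18859)/3 = 0.66375
T_{2}^{(1)} = (4·0.62290 − 0.54496) / 3 = 0.64888
T_{2}^{(2)} = 0.64888 + (0.64888 − 0.66375)/15 = 0.64789

0.648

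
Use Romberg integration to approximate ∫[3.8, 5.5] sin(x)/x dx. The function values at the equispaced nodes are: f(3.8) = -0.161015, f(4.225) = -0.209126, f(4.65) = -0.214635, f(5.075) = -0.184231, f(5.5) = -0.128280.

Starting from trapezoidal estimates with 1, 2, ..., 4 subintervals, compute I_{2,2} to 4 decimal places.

I_{0,0} (trapezoid, 1 panel, h=1.7000): -0.245901
I_{1,0} (trapezoid, 2 panels, h=0.8500): -0.305390
I_{2,0} (trapezoid, 4 panels, h=0.4250): -0.319872
I_{1,1} = -0.305390 + (-0.305390 − (-0.245901))/3 = -0.325220
I_{2,1} = -0.319872 + (-0.319872 − (-0.305390))/3 = -0.324699
I_{2,2} = -0.324699 + (-0.324699 − (-0.325220))/15 = -0.324664

-0.3247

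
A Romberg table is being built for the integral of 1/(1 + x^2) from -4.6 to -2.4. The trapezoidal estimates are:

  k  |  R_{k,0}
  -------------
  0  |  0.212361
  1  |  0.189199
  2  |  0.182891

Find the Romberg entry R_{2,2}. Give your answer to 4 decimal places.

0.1807

Richardson extrapolation on the trapezoidal column (denominator 4−1=3):
R_{1,1} = (4·0.189199 − 0.212361) / 3 = 0.181478
R_{2,1} = 0.182891 + (0.182891 − 0.189199)/3 = 0.180788
R_{2,2} = 0.180788 + (0.180788 − 0.181478)/15 = 0.180742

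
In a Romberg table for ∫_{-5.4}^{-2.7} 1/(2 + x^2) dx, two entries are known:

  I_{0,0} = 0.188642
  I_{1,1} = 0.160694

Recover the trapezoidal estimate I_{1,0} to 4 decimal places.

From I_{1,1} = (4·I_{1,0} − I_{0,0})/3, solve for I_{1,0}:
4·I_{1,0} = 3·0.160694 + 0.188642 = 0.670724
I_{1,0} = 0.167681

0.1677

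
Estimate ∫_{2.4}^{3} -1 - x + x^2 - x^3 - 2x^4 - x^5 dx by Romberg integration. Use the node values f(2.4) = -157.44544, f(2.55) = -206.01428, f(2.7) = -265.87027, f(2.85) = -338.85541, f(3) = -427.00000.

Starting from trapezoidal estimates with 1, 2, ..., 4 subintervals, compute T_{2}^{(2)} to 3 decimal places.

-164.783

T_{0}^{(0)} (trapezoid, 1 panel, h=0.6000): -175.33363
T_{1}^{(0)} (trapezoid, 2 panels, h=0.3000): -167.42790
T_{2}^{(0)} (trapezoid, 4 panels, h=0.1500): -165.44440
T_{1}^{(1)} = -167.42790 + (-167.42790 − (-175.33363))/3 = -164.79266
T_{2}^{(1)} = -165.44440 + (-165.44440 − (-167.42790))/3 = -164.78323
T_{2}^{(2)} = -164.78323 + (-164.78323 − (-164.79266))/15 = -164.78260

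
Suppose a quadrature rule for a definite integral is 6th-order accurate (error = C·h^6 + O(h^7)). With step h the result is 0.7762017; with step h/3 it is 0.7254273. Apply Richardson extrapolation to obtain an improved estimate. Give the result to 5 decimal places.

0.72536

Extrapolated value = (729·A(h/3) − A(h)) / (729 − 1)
= (729·0.7254273 − 0.7762017) / 728
= 528.0603000 / 728 = 0.7253576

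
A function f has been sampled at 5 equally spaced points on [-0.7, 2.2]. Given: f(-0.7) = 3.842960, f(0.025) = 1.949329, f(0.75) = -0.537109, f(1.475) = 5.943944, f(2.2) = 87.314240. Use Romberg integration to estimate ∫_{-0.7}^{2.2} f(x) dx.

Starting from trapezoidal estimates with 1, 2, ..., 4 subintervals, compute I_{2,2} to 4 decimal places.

28.4922

I_{0,0} (trapezoid, 1 panel, h=2.9000): 132.177940
I_{1,0} (trapezoid, 2 panels, h=1.4500): 65.310162
I_{2,0} (trapezoid, 4 panels, h=0.7250): 38.377704
I_{1,1} = 65.310162 + (65.310162 − 132.177940)/3 = 43.020903
I_{2,1} = 38.377704 + (38.377704 − 65.310162)/3 = 29.400218
I_{2,2} = 29.400218 + (29.400218 − 43.020903)/15 = 28.492172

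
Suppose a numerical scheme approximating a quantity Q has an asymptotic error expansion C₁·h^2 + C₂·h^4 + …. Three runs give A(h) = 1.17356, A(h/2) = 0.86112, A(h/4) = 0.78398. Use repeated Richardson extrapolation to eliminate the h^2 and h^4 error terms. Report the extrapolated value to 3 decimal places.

0.758

First eliminate the h^2 term (factor 2^2 = 4):
  B₁ = (4·0.86112 − 1.17356)/3 = 0.75697
  B₂ = (4·0.78398 − 0.86112)/3 = 0.75827
Then eliminate the h^4 term (factor 2^4 = 16):
  (16·0.75827 − 0.75697)/15 = 0.75836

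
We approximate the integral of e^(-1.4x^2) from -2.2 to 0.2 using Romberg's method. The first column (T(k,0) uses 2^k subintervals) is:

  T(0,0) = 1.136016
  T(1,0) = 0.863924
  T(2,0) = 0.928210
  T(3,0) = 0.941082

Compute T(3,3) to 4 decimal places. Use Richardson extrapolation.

0.9448

Richardson extrapolation on the trapezoidal column (denominator 4−1=3):
T(1,1) = (4·0.863924 − 1.136016) / 3 = 0.773227
T(2,1) = (4·0.928210 − 0.863924) / 3 = 0.949639
T(3,1) = 0.941082 + (0.941082 − 0.928210)/3 = 0.945373
T(2,2) = 0.949639 + (0.949639 − 0.773227)/15 = 0.961400
T(3,2) = 0.945373 + (0.945373 − 0.949639)/15 = 0.945089
T(3,3) = (64·0.945089 − 0.961400) / 63 = 0.944830
(Column j=1 coincides with Simpson's rule on the same nodes.)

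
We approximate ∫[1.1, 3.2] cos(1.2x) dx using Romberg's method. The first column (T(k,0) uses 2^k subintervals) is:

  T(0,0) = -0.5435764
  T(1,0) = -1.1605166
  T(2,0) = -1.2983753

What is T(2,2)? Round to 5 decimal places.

-1.34287

Richardson extrapolation on the trapezoidal column (denominator 4−1=3):
T(1,1) = -1.1605166 + (-1.1605166 − (-0.5435764))/3 = -1.3661633
T(2,1) = -1.2983753 + (-1.2983753 − (-1.1605166))/3 = -1.3443282
T(2,2) = (16·(-1.3443282) − (-1.3661633)) / 15 = -1.3428725
(Column j=1 coincides with Simpson's rule on the same nodes.)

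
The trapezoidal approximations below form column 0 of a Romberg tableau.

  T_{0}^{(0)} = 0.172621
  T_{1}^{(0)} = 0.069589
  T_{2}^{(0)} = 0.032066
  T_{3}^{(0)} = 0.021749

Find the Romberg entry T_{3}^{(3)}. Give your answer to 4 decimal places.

Richardson extrapolation on the trapezoidal column (denominator 4−1=3):
T_{1}^{(1)} = (4·0.069589 − 0.172621) / 3 = 0.035245
T_{2}^{(1)} = (4·0.032066 − 0.069589) / 3 = 0.019558
T_{3}^{(1)} = (4·0.021749 − 0.032066) / 3 = 0.018310
T_{2}^{(2)} = 0.019558 + (0.019558 − 0.035245)/15 = 0.018512
T_{3}^{(2)} = 0.018310 + (0.018310 − 0.019558)/15 = 0.018227
T_{3}^{(3)} = (64·0.018227 − 0.018512) / 63 = 0.018222

0.0182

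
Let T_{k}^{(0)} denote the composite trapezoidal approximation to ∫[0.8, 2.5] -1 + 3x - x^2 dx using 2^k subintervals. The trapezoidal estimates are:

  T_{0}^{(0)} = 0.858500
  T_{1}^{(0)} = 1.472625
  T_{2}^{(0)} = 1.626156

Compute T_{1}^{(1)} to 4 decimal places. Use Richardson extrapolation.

Richardson extrapolation on the trapezoidal column (denominator 4−1=3):
T_{1}^{(1)} = (4·1.472625 − 0.858500) / 3 = 1.677333

1.6773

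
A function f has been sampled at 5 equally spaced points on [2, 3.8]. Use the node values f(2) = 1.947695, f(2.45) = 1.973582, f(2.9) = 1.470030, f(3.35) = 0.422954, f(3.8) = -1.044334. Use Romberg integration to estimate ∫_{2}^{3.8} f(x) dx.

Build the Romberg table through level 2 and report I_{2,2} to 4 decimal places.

2.0131

I_{0,0} (trapezoid, 1 panel, h=1.8000): 0.813025
I_{1,0} (trapezoid, 2 panels, h=0.9000): 1.729539
I_{2,0} (trapezoid, 4 panels, h=0.4500): 1.943211
I_{1,1} = 1.729539 + (1.729539 − 0.813025)/3 = 2.035044
I_{2,1} = 1.943211 + (1.943211 − 1.729539)/3 = 2.014435
I_{2,2} = 2.014435 + (2.014435 − 2.035044)/15 = 2.013061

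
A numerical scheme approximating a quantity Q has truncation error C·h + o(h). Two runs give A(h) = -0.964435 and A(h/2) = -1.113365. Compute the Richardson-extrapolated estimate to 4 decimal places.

-1.2623

The leading error scales as h; refining by a factor of 2 reduces it by 2^1 = 2.
Extrapolated value = (2·A(h/2) − A(h)) / (2 − 1)
= (2·(-1.113365) − (-0.964435)) / 1
= -1.262295 / 1 = -1.262295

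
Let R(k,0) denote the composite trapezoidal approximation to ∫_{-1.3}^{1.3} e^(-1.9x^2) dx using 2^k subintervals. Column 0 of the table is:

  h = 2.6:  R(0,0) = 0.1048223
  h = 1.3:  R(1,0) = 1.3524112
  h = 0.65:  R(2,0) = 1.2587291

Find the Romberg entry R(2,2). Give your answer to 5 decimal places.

1.19145

R(1,1) = 1.3524112 + (1.3524112 − 0.1048223)/3 = 1.7682742
R(2,1) = 1.2587291 + (1.2587291 − 1.3524112)/3 = 1.2275017
R(2,2) = 1.2275017 + (1.2275017 − 1.7682742)/15 = 1.1914502
(Column j=1 coincides with Simpson's rule on the same nodes.)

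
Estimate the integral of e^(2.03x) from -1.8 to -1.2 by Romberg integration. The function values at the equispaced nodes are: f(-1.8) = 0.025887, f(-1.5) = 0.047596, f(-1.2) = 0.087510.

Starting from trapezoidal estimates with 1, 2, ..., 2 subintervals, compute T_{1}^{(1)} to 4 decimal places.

0.0304

T_{0}^{(0)} (trapezoid, 1 panel, h=0.6000): 0.034019
T_{1}^{(0)} (trapezoid, 2 panels, h=0.3000): 0.031288
T_{1}^{(1)} = 0.031288 + (0.031288 − 0.034019)/3 = 0.030378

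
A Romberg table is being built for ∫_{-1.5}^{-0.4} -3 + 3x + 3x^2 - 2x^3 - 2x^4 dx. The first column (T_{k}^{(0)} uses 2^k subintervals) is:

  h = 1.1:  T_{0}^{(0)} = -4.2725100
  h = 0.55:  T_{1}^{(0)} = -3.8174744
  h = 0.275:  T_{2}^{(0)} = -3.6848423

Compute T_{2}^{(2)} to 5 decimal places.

Richardson extrapolation on the trapezoidal column (denominator 4−1=3):
T_{1}^{(1)} = -3.8174744 + (-3.8174744 − (-4.2725100))/3 = -3.6657959
T_{2}^{(1)} = (4·(-3.6848423) − (-3.8174744)) / 3 = -3.6406316
T_{2}^{(2)} = (16·(-3.6406316) − (-3.6657959)) / 15 = -3.6389540

-3.63895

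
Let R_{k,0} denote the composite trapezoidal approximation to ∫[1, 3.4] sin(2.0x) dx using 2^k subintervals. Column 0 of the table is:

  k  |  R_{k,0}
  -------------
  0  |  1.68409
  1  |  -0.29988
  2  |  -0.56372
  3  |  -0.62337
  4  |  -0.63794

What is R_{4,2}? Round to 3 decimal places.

-0.643

R_{3,1} = (4·(-0.62337) − (-0.56372)) / 3 = -0.64325
R_{4,1} = (4·(-0.63794) − (-0.62337)) / 3 = -0.64280
R_{4,2} = -0.64280 + (-0.64280 − (-0.64325))/15 = -0.64277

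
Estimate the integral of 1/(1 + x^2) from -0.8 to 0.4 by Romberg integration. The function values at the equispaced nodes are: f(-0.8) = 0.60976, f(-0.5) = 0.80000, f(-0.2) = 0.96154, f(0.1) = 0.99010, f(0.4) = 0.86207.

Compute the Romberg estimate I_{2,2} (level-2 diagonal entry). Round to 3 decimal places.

I_{0,0} (trapezoid, 1 panel, h=1.2000): 0.88310
I_{1,0} (trapezoid, 2 panels, h=0.6000): 1.01847
I_{2,0} (trapezoid, 4 panels, h=0.3000): 1.04627
I_{1,1} = 1.01847 + (1.01847 − 0.88310)/3 = 1.06359
I_{2,1} = 1.04627 + (1.04627 − 1.01847)/3 = 1.05554
I_{2,2} = 1.05554 + (1.05554 − 1.06359)/15 = 1.05500

1.055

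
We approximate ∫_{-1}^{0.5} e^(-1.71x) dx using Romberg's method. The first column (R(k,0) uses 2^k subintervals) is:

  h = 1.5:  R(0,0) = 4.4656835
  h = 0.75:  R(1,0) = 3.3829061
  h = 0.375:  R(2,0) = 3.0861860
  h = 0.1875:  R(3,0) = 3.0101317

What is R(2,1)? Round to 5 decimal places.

Richardson extrapolation on the trapezoidal column (denominator 4−1=3):
R(2,1) = 3.0861860 + (3.0861860 − 3.3829061)/3 = 2.9872793
(Column j=1 coincides with Simpson's rule on the same nodes.)

2.98728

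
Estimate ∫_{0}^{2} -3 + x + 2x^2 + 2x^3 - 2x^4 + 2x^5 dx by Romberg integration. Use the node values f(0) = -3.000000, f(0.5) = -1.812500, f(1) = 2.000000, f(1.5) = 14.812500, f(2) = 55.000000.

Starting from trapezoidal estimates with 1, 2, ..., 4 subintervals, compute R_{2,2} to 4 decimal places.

R_{0,0} (trapezoid, 1 panel, h=2.0000): 52.000000
R_{1,0} (trapezoid, 2 panels, h=1.0000): 28.000000
R_{2,0} (trapezoid, 4 panels, h=0.5000): 20.500000
R_{1,1} = 28.000000 + (28.000000 − 52.000000)/3 = 20.000000
R_{2,1} = 20.500000 + (20.500000 − 28.000000)/3 = 18.000000
R_{2,2} = 18.000000 + (18.000000 − 20.000000)/15 = 17.866667

17.8667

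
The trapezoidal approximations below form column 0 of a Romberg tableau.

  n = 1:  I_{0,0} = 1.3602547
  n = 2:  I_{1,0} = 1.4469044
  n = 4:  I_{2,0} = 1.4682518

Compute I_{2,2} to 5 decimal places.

1.47534

I_{1,1} = (4·1.4469044 − 1.3602547) / 3 = 1.4757876
I_{2,1} = (4·1.4682518 − 1.4469044) / 3 = 1.4753676
I_{2,2} = (16·1.4753676 − 1.4757876) / 15 = 1.4753396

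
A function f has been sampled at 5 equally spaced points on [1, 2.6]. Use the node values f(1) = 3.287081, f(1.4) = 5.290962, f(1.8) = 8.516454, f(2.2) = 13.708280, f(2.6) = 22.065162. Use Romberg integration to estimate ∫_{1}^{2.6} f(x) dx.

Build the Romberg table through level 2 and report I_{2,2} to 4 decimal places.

15.7802

I_{0,0} (trapezoid, 1 panel, h=1.6000): 20.281794
I_{1,0} (trapezoid, 2 panels, h=0.8000): 16.954060
I_{2,0} (trapezoid, 4 panels, h=0.4000): 16.076727
I_{1,1} = 16.954060 + (16.954060 − 20.281794)/3 = 15.844815
I_{2,1} = 16.076727 + (16.076727 − 16.954060)/3 = 15.784283
I_{2,2} = 15.784283 + (15.784283 − 15.844815)/15 = 15.780248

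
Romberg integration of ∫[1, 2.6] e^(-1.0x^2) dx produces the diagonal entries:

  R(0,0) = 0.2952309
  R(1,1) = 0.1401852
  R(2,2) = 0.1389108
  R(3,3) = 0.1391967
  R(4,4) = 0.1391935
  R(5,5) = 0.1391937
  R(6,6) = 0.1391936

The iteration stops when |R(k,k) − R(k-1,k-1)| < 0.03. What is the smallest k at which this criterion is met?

|R(1,1) − R(0,0)| = 0.1550457 ≥ 0.03
|R(2,2) − R(1,1)| = 0.0012744 < 0.03

k = 2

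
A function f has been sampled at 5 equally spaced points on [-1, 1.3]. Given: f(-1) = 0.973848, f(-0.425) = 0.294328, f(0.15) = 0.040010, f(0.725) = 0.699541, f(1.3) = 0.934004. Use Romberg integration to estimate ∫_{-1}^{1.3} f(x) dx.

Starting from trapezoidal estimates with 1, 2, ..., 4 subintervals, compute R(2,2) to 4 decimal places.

R(0,0) (trapezoid, 1 panel, h=2.3000): 2.194030
R(1,0) (trapezoid, 2 panels, h=1.1500): 1.143026
R(2,0) (trapezoid, 4 panels, h=0.5750): 1.142988
R(1,1) = 1.143026 + (1.143026 − 2.194030)/3 = 0.792691
R(2,1) = 1.142988 + (1.142988 − 1.143026)/3 = 1.142975
R(2,2) = 1.142975 + (1.142975 − 0.792691)/15 = 1.166327

1.1663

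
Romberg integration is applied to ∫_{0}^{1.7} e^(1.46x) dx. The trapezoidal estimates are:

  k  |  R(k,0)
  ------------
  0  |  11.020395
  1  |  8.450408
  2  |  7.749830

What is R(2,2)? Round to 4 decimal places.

7.5111

Richardson extrapolation on the trapezoidal column (denominator 4−1=3):
R(1,1) = (4·8.450408 − 11.020395) / 3 = 7.593746
R(2,1) = 7.749830 + (7.749830 − 8.450408)/3 = 7.516304
R(2,2) = (16·7.516304 − 7.593746) / 15 = 7.511141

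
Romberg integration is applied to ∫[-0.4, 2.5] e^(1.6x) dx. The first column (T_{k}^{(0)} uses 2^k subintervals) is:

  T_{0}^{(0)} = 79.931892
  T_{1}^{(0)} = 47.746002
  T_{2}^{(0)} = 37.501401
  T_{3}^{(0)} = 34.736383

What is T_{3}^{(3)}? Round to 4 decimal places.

33.7951

Richardson extrapolation on the trapezoidal column (denominator 4−1=3):
T_{1}^{(1)} = 47.746002 + (47.746002 − 79.931892)/3 = 37.017372
T_{2}^{(1)} = (4·37.501401 − 47.746002) / 3 = 34.086534
T_{3}^{(1)} = (4·34.736383 − 37.501401) / 3 = 33.814710
T_{2}^{(2)} = (16·34.086534 − 37.017372) / 15 = 33.891145
T_{3}^{(2)} = (16·33.814710 − 34.086534) / 15 = 33.796588
T_{3}^{(3)} = (64·33.796588 − 33.891145) / 63 = 33.795087
(Column j=1 coincides with Simpson's rule on the same nodes.)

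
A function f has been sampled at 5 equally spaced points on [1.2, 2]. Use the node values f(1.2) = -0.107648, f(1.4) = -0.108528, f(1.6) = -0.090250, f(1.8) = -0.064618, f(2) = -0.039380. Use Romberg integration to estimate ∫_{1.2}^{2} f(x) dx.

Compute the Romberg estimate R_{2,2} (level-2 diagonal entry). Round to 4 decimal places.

-0.0680

R_{0,0} (trapezoid, 1 panel, h=0.8000): -0.058811
R_{1,0} (trapezoid, 2 panels, h=0.4000): -0.065506
R_{2,0} (trapezoid, 4 panels, h=0.2000): -0.067382
R_{1,1} = -0.065506 + (-0.065506 − (-0.058811))/3 = -0.067738
R_{2,1} = -0.067382 + (-0.067382 − (-0.065506))/3 = -0.068007
R_{2,2} = -0.068007 + (-0.068007 − (-0.067738))/15 = -0.068025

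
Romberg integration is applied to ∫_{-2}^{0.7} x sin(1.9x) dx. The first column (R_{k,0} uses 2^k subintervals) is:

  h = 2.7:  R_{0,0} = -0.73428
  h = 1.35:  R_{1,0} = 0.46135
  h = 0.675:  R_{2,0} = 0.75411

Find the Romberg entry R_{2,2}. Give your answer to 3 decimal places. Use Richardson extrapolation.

0.851

Richardson extrapolation on the trapezoidal column (denominator 4−1=3):
R_{1,1} = (4·0.46135 − (-0.73428)) / 3 = 0.85989
R_{2,1} = 0.75411 + (0.75411 − 0.46135)/3 = 0.85170
R_{2,2} = 0.85170 + (0.85170 − 0.85989)/15 = 0.85115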